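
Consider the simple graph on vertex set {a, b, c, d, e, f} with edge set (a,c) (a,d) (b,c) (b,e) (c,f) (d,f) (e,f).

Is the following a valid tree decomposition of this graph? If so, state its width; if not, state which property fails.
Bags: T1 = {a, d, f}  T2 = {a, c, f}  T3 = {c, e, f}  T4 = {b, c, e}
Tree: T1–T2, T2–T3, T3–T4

Yes; width 2.

Checking the three conditions: (i) the bags cover all of {a, b, c, d, e, f}; (ii) for each edge, some bag contains both endpoints; (iii) the bags containing any fixed vertex form a subtree. All hold, so the decomposition is valid with width 3 − 1 = 2.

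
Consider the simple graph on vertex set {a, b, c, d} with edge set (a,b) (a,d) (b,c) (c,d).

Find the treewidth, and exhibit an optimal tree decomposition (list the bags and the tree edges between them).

Treewidth 2.
One optimal decomposition is:
Bags: B1 = {a, b, c}  B2 = {a, c, d}
Tree: B1–B2

Every bag has size at most 3, so the width is 3 − 1 = 2 and tw(G) ≤ 2. For the lower bound, G contains the cycle c–b–a–d–c, so G is not a forest; only forests have treewidth ≤ 1, hence tw(G) ≥ 2. The upper and lower bounds meet at 2, so that is the treewidth.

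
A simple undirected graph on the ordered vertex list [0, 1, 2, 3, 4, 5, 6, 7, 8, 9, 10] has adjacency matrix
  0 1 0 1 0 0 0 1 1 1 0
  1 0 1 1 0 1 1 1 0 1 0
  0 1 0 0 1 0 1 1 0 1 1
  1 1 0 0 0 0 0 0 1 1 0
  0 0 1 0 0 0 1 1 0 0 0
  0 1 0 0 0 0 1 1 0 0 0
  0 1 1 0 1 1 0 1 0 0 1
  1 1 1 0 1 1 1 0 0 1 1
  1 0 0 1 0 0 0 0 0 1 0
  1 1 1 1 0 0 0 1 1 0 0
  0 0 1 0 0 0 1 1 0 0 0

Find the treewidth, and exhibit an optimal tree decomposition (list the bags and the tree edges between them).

Treewidth 3.
One optimal decomposition is:
Bags: B1 = {0, 1, 7, 9}  B2 = {0, 1, 3, 9}  B3 = {1, 2, 7, 9}  B4 = {0, 3, 8, 9}  B5 = {1, 2, 6, 7}  B6 = {2, 6, 7, 10}  B7 = {1, 5, 6, 7}  B8 = {2, 4, 6, 7}
Tree: B1–B2, B1–B3, B2–B4, B3–B5, B5–B6, B5–B7, B5–B8

Every bag has size at most 4, so the width is 4 − 1 = 3 and tw(G) ≤ 3. Conversely, {0, 3, 8, 9} is a clique of size 4, and the vertices of any clique must share a bag in every tree decomposition; so some bag has ≥ 4 vertices and tw(G) ≥ 3. Therefore the treewidth is 3.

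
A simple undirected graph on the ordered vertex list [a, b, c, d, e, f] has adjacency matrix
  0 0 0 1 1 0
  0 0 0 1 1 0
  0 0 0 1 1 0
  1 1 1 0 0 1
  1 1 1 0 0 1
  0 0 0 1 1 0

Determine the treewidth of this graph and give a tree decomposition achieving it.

Every bag has size at most 3, so the width is 3 − 1 = 2 and tw(G) ≤ 2. For the lower bound, G contains the cycle e–f–d–b–e, so G is not a forest; only forests have treewidth ≤ 1, hence tw(G) ≥ 2. The upper and lower bounds meet at 2, so that is the treewidth.

Treewidth 2.
Bags: B1 = {d, e, f}  B2 = {b, d, e}  B3 = {c, d, e}  B4 = {a, d, e}
Tree: B1–B2, B2–B3, B3–B4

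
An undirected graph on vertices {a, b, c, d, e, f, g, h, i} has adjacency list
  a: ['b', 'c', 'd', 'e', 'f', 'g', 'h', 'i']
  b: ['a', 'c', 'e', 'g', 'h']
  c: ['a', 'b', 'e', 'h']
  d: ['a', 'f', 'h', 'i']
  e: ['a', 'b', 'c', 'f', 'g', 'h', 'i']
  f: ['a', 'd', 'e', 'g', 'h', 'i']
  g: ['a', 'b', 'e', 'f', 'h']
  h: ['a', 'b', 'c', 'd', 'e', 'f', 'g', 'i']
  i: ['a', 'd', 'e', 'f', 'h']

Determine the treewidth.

A width-4 tree decomposition is:
Bags: B1 = {a, e, f, g, h}  B2 = {a, e, f, h, i}  B3 = {a, d, f, h, i}  B4 = {a, b, e, g, h}  B5 = {a, b, c, e, h}
Tree: B1–B2, B2–B3, B1–B4, B4–B5
Each bag holds 5 vertices, so the decomposition has width 4, which upper-bounds the treewidth. On the other hand G contains the 5-clique {a, d, f, h, i}. A clique must lie in a single bag of any decomposition, so no decomposition can have width below 4. The upper and lower bounds meet at 4, so that is the treewidth.

4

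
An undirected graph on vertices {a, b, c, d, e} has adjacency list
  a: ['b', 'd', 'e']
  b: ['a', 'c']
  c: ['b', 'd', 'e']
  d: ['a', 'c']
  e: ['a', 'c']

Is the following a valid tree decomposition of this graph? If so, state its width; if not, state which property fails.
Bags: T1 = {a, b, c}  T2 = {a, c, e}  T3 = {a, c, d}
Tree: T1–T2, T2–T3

Checking the three conditions: (i) the bags cover all of {a, b, c, d, e}; (ii) for each edge, some bag contains both endpoints; (iii) the bags containing any fixed vertex form a subtree. All hold, so the decomposition is valid with width 3 − 1 = 2.

Yes; width 2.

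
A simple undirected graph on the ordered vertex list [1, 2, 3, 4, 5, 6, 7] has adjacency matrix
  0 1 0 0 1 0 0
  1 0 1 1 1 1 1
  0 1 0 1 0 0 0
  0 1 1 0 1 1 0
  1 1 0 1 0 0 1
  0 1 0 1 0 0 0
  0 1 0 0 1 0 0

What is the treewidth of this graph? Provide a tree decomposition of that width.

Each bag holds 3 vertices, so the decomposition has width 2, which upper-bounds the treewidth. On the other hand G contains the 3-clique {1, 2, 5}. A clique must lie in a single bag of any decomposition, so no decomposition can have width below 2. The upper and lower bounds meet at 2, so that is the treewidth.

Treewidth 2.
One such decomposition:
Bags: B1 = {2, 3, 4}  B2 = {2, 4, 5}  B3 = {1, 2, 5}  B4 = {2, 5, 7}  B5 = {2, 4, 6}
Tree: B1–B2, B2–B3, B2–B4, B2–B5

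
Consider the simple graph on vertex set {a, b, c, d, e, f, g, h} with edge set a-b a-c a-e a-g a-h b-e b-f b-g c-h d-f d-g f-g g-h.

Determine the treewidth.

2

A width-2 tree decomposition is:
Bags: B1 = {a, g, h}  B2 = {a, c, h}  B3 = {a, b, g}  B4 = {a, b, e}  B5 = {b, f, g}  B6 = {d, f, g}
Tree: B1–B2, B1–B3, B3–B4, B3–B5, B5–B6
The largest bag has 3 vertices, giving width 2; this decomposition certifies tw(G) ≤ 2. On the other hand G contains the 3-clique {a, g, h}. A clique must lie in a single bag of any decomposition, so no decomposition can have width below 2. The upper and lower bounds meet at 2, so that is the treewidth.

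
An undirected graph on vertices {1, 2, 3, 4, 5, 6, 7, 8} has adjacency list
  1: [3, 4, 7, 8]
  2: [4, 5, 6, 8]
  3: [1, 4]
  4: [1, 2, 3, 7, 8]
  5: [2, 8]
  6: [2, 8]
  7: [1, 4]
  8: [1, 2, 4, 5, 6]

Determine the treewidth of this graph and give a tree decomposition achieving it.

The largest bag has 3 vertices, giving width 2; this decomposition certifies tw(G) ≤ 2. Conversely, {1, 4, 8} is a clique of size 3, and the vertices of any clique must share a bag in every tree decomposition; so some bag has ≥ 3 vertices and tw(G) ≥ 2. Hence tw(G) = 2 exactly.

Treewidth 2.
One optimal decomposition is:
Bags: B1 = {1, 4, 8}  B2 = {1, 3, 4}  B3 = {2, 4, 8}  B4 = {2, 5, 8}  B5 = {1, 4, 7}  B6 = {2, 6, 8}
Tree: B1–B2, B1–B3, B3–B4, B2–B5, B3–B6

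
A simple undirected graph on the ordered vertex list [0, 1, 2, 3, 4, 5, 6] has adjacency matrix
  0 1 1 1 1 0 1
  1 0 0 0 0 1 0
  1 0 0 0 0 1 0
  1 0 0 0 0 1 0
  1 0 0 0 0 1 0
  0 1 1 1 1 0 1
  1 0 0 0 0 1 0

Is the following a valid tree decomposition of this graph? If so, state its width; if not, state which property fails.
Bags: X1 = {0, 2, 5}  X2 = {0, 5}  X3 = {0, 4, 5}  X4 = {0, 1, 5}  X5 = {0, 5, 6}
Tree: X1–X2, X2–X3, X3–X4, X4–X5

No — vertex 3 appears in no bag.

A tree decomposition must satisfy three properties: every vertex lies in some bag; for every edge, both endpoints lie together in some bag; and for every vertex, the bags containing it form a connected subtree. Here vertex 3 appears in no bag, so the decomposition is invalid.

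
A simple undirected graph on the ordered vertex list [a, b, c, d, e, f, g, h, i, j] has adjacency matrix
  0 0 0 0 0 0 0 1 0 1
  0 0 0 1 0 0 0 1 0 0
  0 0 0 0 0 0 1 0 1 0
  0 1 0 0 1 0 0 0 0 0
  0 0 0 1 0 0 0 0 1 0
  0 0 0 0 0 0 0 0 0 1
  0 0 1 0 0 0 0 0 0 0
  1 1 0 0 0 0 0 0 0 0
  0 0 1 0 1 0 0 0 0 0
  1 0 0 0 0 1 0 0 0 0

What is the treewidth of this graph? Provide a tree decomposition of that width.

Treewidth 1.
Bags: B1 = {f, j}  B2 = {a, j}  B3 = {a, h}  B4 = {b, h}  B5 = {b, d}  B6 = {d, e}  B7 = {e, i}  B8 = {c, i}  B9 = {c, g}
Tree: B1–B2, B2–B3, B3–B4, B4–B5, B5–B6, B6–B7, B7–B8, B8–B9

Every bag has size at most 2, so the width is 2 − 1 = 1 and tw(G) ≤ 1. Since G has at least one edge (e.g. f–j), it is not an edgeless graph, so tw(G) ≥ 1. Therefore the treewidth is 1.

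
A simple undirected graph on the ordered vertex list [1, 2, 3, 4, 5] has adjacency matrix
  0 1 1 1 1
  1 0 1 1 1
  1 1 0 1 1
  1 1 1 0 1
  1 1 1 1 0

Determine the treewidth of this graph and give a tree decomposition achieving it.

With just one bag of size 5, the width is 5 − 1 = 4, so tw(G) ≤ 4. Conversely, {1, 2, 3, 4, 5} is a clique of size 5, and the vertices of any clique must share a bag in every tree decomposition; so some bag has ≥ 5 vertices and tw(G) ≥ 4. Combining the bounds, tw(G) = 4.

Treewidth 4.
One such decomposition:
Bags: B1 = {1, 2, 3, 4, 5}
Tree: (single bag)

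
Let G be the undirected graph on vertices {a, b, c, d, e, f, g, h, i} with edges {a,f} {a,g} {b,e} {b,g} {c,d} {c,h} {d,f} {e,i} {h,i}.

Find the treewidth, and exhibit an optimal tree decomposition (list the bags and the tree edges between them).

Every bag has size at most 3, so the width is 3 − 1 = 2 and tw(G) ≤ 2. Since b–e–i–h–c–d–f–a–g–b is a cycle in G, G is not acyclic. Forests are exactly the graphs of treewidth ≤ 1, so tw(G) ≥ 2. The upper and lower bounds meet at 2, so that is the treewidth.

Treewidth 2.
One such decomposition:
Bags: B1 = {b, e, i}  B2 = {b, h, i}  B3 = {b, c, h}  B4 = {b, c, d}  B5 = {b, d, f}  B6 = {a, b, f}  B7 = {a, b, g}
Tree: B1–B2, B2–B3, B3–B4, B4–B5, B5–B6, B6–B7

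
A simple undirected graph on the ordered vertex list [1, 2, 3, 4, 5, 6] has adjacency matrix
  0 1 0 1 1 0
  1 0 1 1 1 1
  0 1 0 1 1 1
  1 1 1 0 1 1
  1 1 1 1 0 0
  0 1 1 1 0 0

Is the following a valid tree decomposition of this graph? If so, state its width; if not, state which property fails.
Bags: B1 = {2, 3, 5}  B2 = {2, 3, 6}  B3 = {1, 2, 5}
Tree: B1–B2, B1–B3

A tree decomposition must satisfy three properties: every vertex lies in some bag; for every edge, both endpoints lie together in some bag; and for every vertex, the bags containing it form a connected subtree. Here vertex 4 appears in no bag, so the decomposition is invalid.

No — vertex 4 appears in no bag.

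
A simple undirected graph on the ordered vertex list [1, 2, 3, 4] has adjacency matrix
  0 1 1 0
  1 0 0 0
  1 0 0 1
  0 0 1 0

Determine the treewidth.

A width-1 tree decomposition is:
Bags: B1 = {3, 4}  B2 = {1, 3}  B3 = {1, 2}
Tree: B1–B2, B2–B3
Each bag holds 2 vertices, so the decomposition has width 1, which upper-bounds the treewidth. Any graph with an edge has treewidth ≥ 1, and G has the edge 3–4. Combining the bounds, tw(G) = 1.

1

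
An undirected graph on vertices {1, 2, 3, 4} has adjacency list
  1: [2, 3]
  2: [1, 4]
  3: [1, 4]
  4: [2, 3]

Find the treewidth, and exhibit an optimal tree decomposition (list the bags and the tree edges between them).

The largest bag has 3 vertices, giving width 2; this decomposition certifies tw(G) ≤ 2. For the lower bound, G contains the cycle 3–1–2–4–3, so G is not a forest; only forests have treewidth ≤ 1, hence tw(G) ≥ 2. Combining the bounds, tw(G) = 2.

Treewidth 2.
Bags: B1 = {1, 2, 3}  B2 = {2, 3, 4}
Tree: B1–B2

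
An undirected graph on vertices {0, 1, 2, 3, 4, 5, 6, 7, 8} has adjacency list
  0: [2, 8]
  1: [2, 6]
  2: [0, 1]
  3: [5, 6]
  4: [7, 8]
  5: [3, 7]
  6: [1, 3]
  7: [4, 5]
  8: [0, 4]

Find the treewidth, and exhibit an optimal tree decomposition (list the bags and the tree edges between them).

Treewidth 2.
One optimal decomposition is:
Bags: B1 = {0, 2, 8}  B2 = {1, 2, 8}  B3 = {1, 6, 8}  B4 = {3, 6, 8}  B5 = {3, 5, 8}  B6 = {5, 7, 8}  B7 = {4, 7, 8}
Tree: B1–B2, B2–B3, B3–B4, B4–B5, B5–B6, B6–B7

Every bag has size at most 3, so the width is 3 − 1 = 2 and tw(G) ≤ 2. The edges 8–0–2–1–6–3–5–7–4–8 form a cycle, so G is not a tree and its treewidth is at least 2. The upper and lower bounds meet at 2, so that is the treewidth.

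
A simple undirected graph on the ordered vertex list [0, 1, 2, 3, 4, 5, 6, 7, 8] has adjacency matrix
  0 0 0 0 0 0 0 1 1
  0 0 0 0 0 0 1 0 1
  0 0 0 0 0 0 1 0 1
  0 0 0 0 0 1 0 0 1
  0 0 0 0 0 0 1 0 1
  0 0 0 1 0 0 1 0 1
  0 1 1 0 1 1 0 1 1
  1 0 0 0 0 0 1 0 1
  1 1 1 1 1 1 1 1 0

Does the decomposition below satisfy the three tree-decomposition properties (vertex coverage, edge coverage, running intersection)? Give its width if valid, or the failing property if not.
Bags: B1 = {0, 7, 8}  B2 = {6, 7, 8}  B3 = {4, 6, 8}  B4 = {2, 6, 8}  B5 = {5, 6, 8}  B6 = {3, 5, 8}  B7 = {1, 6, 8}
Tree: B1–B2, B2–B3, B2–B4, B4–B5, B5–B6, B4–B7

Yes; width 2.

Checking the three conditions: (i) the bags cover all of {0, 1, 2, 3, 4, 5, 6, 7, 8}; (ii) for each edge, some bag contains both endpoints; (iii) the bags containing any fixed vertex form a subtree. All hold, so the decomposition is valid with width 3 − 1 = 2.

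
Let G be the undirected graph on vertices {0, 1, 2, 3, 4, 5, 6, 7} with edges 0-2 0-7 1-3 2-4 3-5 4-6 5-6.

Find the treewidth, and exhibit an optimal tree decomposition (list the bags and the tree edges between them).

Treewidth 1.
One optimal decomposition is:
Bags: B1 = {1, 3}  B2 = {3, 5}  B3 = {5, 6}  B4 = {4, 6}  B5 = {2, 4}  B6 = {0, 2}  B7 = {0, 7}
Tree: B1–B2, B2–B3, B3–B4, B4–B5, B5–B6, B6–B7

The largest bag has 2 vertices, giving width 1; this decomposition certifies tw(G) ≤ 1. G has an edge, so its treewidth is at least 1. The upper and lower bounds meet at 1, so that is the treewidth.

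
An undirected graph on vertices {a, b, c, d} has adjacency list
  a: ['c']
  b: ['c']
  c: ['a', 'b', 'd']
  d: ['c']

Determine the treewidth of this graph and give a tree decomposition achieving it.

Each bag holds 2 vertices, so the decomposition has width 1, which upper-bounds the treewidth. Since G has at least one edge (e.g. c–a), it is not an edgeless graph, so tw(G) ≥ 1. Combining the bounds, tw(G) = 1.

Treewidth 1.
Bags: B1 = {a, c}  B2 = {b, c}  B3 = {c, d}
Tree: B1–B2, B2–B3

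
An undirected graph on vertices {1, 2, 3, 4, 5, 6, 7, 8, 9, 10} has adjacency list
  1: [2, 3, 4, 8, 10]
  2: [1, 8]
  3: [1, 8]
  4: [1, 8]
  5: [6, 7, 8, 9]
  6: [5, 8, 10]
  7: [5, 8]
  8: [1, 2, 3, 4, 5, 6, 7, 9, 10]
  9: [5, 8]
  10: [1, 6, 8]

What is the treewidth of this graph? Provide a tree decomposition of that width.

Every bag has size at most 3, so the width is 3 − 1 = 2 and tw(G) ≤ 2. On the other hand G contains the 3-clique {1, 3, 8}. A clique must lie in a single bag of any decomposition, so no decomposition can have width below 2. Hence tw(G) = 2 exactly.

Treewidth 2.
Bags: B1 = {1, 8, 10}  B2 = {6, 8, 10}  B3 = {5, 6, 8}  B4 = {1, 4, 8}  B5 = {1, 3, 8}  B6 = {5, 8, 9}  B7 = {5, 7, 8}  B8 = {1, 2, 8}
Tree: B1–B2, B2–B3, B1–B4, B1–B5, B3–B6, B3–B7, B5–B8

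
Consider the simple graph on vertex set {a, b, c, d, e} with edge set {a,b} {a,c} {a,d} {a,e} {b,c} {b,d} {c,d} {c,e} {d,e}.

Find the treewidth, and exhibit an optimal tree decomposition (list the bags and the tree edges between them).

Treewidth 3.
Bags: B1 = {a, b, c, d}  B2 = {a, c, d, e}
Tree: B1–B2

The largest bag has 4 vertices, giving width 3; this decomposition certifies tw(G) ≤ 3. Conversely, {a, c, d, e} is a clique of size 4, and the vertices of any clique must share a bag in every tree decomposition; so some bag has ≥ 4 vertices and tw(G) ≥ 3. The upper and lower bounds meet at 3, so that is the treewidth.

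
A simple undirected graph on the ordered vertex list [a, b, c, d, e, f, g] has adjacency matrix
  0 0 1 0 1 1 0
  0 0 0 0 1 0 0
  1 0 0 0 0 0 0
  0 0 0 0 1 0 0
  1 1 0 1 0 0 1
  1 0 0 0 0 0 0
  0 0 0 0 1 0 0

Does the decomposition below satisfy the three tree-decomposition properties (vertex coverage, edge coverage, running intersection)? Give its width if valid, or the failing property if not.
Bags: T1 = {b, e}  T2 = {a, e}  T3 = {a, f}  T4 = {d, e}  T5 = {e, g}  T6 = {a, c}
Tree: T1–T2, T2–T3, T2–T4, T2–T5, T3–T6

Vertex coverage: the bags together contain {a, b, c, d, e, f, g}, the full vertex set. Edge coverage: each edge of G has both endpoints in at least one bag. Running intersection: for every vertex, the bags containing it form a connected subtree. All three properties hold, so this is a valid tree decomposition of width max|bag| − 1 = 1, and hence tw(G) ≤ 1.

Yes; width 1.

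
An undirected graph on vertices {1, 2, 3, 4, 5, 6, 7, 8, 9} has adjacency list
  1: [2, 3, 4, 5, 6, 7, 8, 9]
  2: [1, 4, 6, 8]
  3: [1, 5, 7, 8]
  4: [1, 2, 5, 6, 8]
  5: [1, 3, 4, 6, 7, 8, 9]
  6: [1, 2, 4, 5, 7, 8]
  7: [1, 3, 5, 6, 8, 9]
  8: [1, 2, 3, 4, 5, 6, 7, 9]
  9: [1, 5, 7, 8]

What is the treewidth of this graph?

A width-4 tree decomposition is:
Bags: B1 = {1, 5, 6, 7, 8}  B2 = {1, 5, 7, 8, 9}  B3 = {1, 3, 5, 7, 8}  B4 = {1, 4, 5, 6, 8}  B5 = {1, 2, 4, 6, 8}
Tree: B1–B2, B2–B3, B1–B4, B4–B5
Each bag holds 5 vertices, so the decomposition has width 4, which upper-bounds the treewidth. Conversely, {1, 2, 4, 6, 8} is a clique of size 5, and the vertices of any clique must share a bag in every tree decomposition; so some bag has ≥ 5 vertices and tw(G) ≥ 4. Combining the bounds, tw(G) = 4.

4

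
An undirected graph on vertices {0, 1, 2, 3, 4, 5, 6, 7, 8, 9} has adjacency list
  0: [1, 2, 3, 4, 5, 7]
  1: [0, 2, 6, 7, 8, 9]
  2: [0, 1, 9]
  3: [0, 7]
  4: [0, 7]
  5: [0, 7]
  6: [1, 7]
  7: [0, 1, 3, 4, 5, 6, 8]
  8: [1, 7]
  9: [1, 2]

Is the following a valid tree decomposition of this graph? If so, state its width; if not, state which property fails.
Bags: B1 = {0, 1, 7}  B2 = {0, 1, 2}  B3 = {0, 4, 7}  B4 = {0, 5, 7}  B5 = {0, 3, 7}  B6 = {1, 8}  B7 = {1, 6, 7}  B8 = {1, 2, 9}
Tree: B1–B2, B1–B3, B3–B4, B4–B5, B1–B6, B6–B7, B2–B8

No — edge (7,8) lies in no bag.

A tree decomposition must satisfy three properties: every vertex lies in some bag; for every edge, both endpoints lie together in some bag; and for every vertex, the bags containing it form a connected subtree. Here edge (7,8) lies in no bag, so the decomposition is invalid.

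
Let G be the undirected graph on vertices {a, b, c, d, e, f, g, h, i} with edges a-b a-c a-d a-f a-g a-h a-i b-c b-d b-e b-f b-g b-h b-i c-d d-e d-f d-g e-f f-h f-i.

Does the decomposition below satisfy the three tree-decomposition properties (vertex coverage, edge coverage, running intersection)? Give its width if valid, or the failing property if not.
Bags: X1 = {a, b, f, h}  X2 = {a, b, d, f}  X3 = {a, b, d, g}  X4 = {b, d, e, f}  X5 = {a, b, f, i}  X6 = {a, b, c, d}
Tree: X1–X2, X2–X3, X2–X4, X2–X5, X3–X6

Checking the three conditions: (i) the bags cover all of {a, b, c, d, e, f, g, h, i}; (ii) for each edge, some bag contains both endpoints; (iii) the bags containing any fixed vertex form a subtree. All hold, so the decomposition is valid with width 4 − 1 = 3.

Yes; width 3.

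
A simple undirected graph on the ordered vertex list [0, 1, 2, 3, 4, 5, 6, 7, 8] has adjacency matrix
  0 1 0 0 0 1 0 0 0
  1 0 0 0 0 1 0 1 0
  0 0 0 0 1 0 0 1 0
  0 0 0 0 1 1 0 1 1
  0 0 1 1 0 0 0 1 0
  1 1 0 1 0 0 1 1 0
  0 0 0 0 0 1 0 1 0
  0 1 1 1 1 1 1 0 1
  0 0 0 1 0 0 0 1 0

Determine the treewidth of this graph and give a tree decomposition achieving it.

Treewidth 2.
One such decomposition:
Bags: B1 = {5, 6, 7}  B2 = {1, 5, 7}  B3 = {3, 5, 7}  B4 = {0, 1, 5}  B5 = {3, 7, 8}  B6 = {3, 4, 7}  B7 = {2, 4, 7}
Tree: B1–B2, B2–B3, B2–B4, B3–B5, B5–B6, B6–B7

Every bag has size at most 3, so the width is 3 − 1 = 2 and tw(G) ≤ 2. For the lower bound, the 3 vertices {0, 1, 5} are pairwise adjacent, and any tree decomposition puts a clique entirely inside one bag — forcing width ≥ 2. Combining the bounds, tw(G) = 2.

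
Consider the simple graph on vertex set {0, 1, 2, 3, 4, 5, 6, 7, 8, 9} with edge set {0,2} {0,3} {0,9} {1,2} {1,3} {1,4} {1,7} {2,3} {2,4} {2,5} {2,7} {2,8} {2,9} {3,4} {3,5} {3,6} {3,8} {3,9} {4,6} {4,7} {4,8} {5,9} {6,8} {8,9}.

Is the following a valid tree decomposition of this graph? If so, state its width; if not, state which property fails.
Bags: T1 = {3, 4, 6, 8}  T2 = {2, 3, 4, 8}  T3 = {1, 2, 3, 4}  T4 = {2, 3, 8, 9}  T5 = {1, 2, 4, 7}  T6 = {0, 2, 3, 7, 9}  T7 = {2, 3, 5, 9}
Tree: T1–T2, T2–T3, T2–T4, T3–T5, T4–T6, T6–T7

A tree decomposition must satisfy three properties: every vertex lies in some bag; for every edge, both endpoints lie together in some bag; and for every vertex, the bags containing it form a connected subtree. Here bags containing vertex 7 are not connected in the tree, so the decomposition is invalid.

No — bags containing vertex 7 are not connected in the tree.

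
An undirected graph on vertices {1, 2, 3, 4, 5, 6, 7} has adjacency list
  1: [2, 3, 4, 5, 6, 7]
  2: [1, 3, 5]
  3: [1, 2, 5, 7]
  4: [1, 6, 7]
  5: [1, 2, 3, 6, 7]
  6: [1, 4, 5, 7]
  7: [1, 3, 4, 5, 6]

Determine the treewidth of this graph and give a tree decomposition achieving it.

Treewidth 3.
One such decomposition:
Bags: B1 = {1, 5, 6, 7}  B2 = {1, 3, 5, 7}  B3 = {1, 2, 3, 5}  B4 = {1, 4, 6, 7}
Tree: B1–B2, B2–B3, B1–B4

Every bag has size at most 4, so the width is 4 − 1 = 3 and tw(G) ≤ 3. On the other hand G contains the 4-clique {1, 4, 6, 7}. A clique must lie in a single bag of any decomposition, so no decomposition can have width below 3. Therefore the treewidth is 3.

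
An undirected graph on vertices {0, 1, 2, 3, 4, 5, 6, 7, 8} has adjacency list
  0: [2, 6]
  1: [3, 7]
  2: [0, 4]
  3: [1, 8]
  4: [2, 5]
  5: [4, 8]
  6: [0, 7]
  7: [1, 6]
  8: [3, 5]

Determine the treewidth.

2

A width-2 tree decomposition is:
Bags: B1 = {3, 5, 8}  B2 = {1, 3, 5}  B3 = {1, 5, 7}  B4 = {5, 6, 7}  B5 = {0, 5, 6}  B6 = {0, 2, 5}  B7 = {2, 4, 5}
Tree: B1–B2, B2–B3, B3–B4, B4–B5, B5–B6, B6–B7
Each bag holds 3 vertices, so the decomposition has width 2, which upper-bounds the treewidth. Since 5–8–3–1–7–6–0–2–4–5 is a cycle in G, G is not acyclic. Forests are exactly the graphs of treewidth ≤ 1, so tw(G) ≥ 2. Hence tw(G) = 2 exactly.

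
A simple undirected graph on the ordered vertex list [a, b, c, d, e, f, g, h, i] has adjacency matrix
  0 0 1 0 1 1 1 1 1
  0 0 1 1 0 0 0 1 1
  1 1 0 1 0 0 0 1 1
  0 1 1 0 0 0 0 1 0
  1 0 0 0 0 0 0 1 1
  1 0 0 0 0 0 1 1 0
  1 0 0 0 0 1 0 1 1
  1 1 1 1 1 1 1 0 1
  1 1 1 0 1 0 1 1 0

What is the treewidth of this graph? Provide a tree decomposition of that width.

Treewidth 3.
One optimal decomposition is:
Bags: B1 = {b, c, h, i}  B2 = {a, c, h, i}  B3 = {a, e, h, i}  B4 = {a, g, h, i}  B5 = {b, c, d, h}  B6 = {a, f, g, h}
Tree: B1–B2, B2–B3, B2–B4, B1–B5, B4–B6

The largest bag has 4 vertices, giving width 3; this decomposition certifies tw(G) ≤ 3. Conversely, {b, c, d, h} is a clique of size 4, and the vertices of any clique must share a bag in every tree decomposition; so some bag has ≥ 4 vertices and tw(G) ≥ 3. Hence tw(G) = 3 exactly.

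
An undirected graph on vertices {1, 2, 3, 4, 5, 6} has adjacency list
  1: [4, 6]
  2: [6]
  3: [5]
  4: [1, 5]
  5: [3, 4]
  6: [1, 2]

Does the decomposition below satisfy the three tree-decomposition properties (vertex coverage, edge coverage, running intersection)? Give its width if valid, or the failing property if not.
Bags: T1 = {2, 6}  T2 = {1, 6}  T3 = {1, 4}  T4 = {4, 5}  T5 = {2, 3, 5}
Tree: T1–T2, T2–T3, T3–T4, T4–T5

No — bags containing vertex 2 are not connected in the tree.

A tree decomposition must satisfy three properties: every vertex lies in some bag; for every edge, both endpoints lie together in some bag; and for every vertex, the bags containing it form a connected subtree. Here bags containing vertex 2 are not connected in the tree, so the decomposition is invalid.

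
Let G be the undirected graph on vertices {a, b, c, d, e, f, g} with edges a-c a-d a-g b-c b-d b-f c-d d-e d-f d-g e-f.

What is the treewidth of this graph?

A width-2 tree decomposition is:
Bags: B1 = {b, c, d}  B2 = {a, c, d}  B3 = {b, d, f}  B4 = {d, e, f}  B5 = {a, d, g}
Tree: B1–B2, B1–B3, B3–B4, B2–B5
Each bag holds 3 vertices, so the decomposition has width 2, which upper-bounds the treewidth. Conversely, {a, d, g} is a clique of size 3, and the vertices of any clique must share a bag in every tree decomposition; so some bag has ≥ 3 vertices and tw(G) ≥ 2. The upper and lower bounds meet at 2, so that is the treewidth.

2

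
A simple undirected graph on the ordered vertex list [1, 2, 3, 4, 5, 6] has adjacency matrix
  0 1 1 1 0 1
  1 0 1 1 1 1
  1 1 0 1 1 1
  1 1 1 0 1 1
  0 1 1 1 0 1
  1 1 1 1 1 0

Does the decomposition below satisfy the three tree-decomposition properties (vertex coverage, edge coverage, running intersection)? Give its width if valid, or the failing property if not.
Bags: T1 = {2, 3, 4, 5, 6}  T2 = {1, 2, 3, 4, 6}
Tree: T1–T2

Yes; width 4.

Vertex coverage: the bags together contain {1, 2, 3, 4, 5, 6}, the full vertex set. Edge coverage: each edge of G has both endpoints in at least one bag. Running intersection: for every vertex, the bags containing it form a connected subtree. All three properties hold, so this is a valid tree decomposition of width max|bag| − 1 = 4, and hence tw(G) ≤ 4.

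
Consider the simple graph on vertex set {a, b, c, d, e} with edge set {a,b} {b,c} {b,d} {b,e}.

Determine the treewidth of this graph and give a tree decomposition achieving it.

Every bag has size at most 2, so the width is 2 − 1 = 1 and tw(G) ≤ 1. Any graph with an edge has treewidth ≥ 1, and G has the edge c–b. Therefore the treewidth is 1.

Treewidth 1.
One optimal decomposition is:
Bags: B1 = {b, c}  B2 = {b, d}  B3 = {a, b}  B4 = {b, e}
Tree: B1–B2, B2–B3, B3–B4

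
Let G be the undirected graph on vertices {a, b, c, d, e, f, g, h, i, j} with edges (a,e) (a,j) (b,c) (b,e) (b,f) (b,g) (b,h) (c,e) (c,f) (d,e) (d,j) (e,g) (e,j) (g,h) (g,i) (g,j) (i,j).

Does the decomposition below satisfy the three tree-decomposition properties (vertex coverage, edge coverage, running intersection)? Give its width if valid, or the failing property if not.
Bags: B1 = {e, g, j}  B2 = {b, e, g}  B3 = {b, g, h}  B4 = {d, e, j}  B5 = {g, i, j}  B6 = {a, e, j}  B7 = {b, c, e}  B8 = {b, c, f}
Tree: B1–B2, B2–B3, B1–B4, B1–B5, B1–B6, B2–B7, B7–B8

Yes; width 2.

Checking the three conditions: (i) the bags cover all of {a, b, c, d, e, f, g, h, i, j}; (ii) for each edge, some bag contains both endpoints; (iii) the bags containing any fixed vertex form a subtree. All hold, so the decomposition is valid with width 3 − 1 = 2.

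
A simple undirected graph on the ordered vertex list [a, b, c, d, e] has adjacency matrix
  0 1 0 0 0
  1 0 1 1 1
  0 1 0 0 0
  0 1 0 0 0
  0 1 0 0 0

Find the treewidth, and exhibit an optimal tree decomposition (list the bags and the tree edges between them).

Treewidth 1.
One such decomposition:
Bags: B1 = {b, d}  B2 = {b, e}  B3 = {a, b}  B4 = {b, c}
Tree: B1–B2, B1–B3, B3–B4

Every bag has size at most 2, so the width is 2 − 1 = 1 and tw(G) ≤ 1. G has an edge, so its treewidth is at least 1. The upper and lower bounds meet at 1, so that is the treewidth.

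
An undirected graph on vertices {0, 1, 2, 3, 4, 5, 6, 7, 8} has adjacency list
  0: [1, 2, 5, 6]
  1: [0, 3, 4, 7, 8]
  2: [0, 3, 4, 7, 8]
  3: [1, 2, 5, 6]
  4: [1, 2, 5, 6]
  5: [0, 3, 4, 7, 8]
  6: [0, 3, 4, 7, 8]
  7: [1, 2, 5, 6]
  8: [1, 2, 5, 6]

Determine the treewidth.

4

A width-4 tree decomposition is:
Bags: B1 = {1, 2, 3, 5, 6}  B2 = {0, 1, 2, 5, 6}  B3 = {1, 2, 5, 6, 7}  B4 = {1, 2, 4, 5, 6}  B5 = {1, 2, 5, 6, 8}
Tree: B1–B2, B2–B3, B3–B4, B4–B5
Every bag has size at most 5, so the width is 5 − 1 = 4 and tw(G) ≤ 4. For the lower bound: the 5 vertex sets {3,5}, {0,1}, {6,7}, {2}, {4} are disjoint, each induces a connected subgraph, and every pair is joined by at least one edge of G. Contracting each set to a single vertex therefore yields K_{5} as a minor, and since treewidth is minor-monotone, tw(G) ≥ tw(K_{5}) = 4. The upper and lower bounds meet at 4, so that is the treewidth.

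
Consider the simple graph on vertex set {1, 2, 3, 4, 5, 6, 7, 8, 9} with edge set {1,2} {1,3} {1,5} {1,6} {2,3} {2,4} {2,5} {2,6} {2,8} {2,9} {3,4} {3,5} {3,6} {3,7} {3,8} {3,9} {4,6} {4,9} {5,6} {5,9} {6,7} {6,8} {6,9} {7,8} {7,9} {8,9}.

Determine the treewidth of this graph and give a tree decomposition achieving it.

Every bag has size at most 5, so the width is 5 − 1 = 4 and tw(G) ≤ 4. For the lower bound, the 5 vertices {1, 2, 3, 5, 6} are pairwise adjacent, and any tree decomposition puts a clique entirely inside one bag — forcing width ≥ 4. The upper and lower bounds meet at 4, so that is the treewidth.

Treewidth 4.
One such decomposition:
Bags: B1 = {2, 3, 5, 6, 9}  B2 = {2, 3, 6, 8, 9}  B3 = {2, 3, 4, 6, 9}  B4 = {3, 6, 7, 8, 9}  B5 = {1, 2, 3, 5, 6}
Tree: B1–B2, B2–B3, B2–B4, B1–B5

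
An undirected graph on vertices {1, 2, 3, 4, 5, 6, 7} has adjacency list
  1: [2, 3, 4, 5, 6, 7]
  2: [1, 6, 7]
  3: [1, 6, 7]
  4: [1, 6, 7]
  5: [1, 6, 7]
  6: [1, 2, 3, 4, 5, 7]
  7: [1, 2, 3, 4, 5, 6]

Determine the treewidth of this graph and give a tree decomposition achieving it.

Every bag has size at most 4, so the width is 4 − 1 = 3 and tw(G) ≤ 3. On the other hand G contains the 4-clique {1, 2, 6, 7}. A clique must lie in a single bag of any decomposition, so no decomposition can have width below 3. Therefore the treewidth is 3.

Treewidth 3.
One optimal decomposition is:
Bags: B1 = {1, 4, 6, 7}  B2 = {1, 3, 6, 7}  B3 = {1, 5, 6, 7}  B4 = {1, 2, 6, 7}
Tree: B1–B2, B1–B3, B3–B4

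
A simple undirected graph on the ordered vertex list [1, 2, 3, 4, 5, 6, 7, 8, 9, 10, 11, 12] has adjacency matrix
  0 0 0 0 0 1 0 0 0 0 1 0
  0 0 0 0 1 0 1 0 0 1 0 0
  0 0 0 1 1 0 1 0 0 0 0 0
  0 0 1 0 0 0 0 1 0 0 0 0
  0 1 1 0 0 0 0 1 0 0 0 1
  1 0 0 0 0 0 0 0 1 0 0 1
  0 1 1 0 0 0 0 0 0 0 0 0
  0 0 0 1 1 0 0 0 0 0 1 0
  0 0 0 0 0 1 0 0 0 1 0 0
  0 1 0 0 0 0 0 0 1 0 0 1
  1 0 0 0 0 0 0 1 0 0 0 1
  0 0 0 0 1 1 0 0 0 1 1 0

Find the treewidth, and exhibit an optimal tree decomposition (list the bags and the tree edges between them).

The largest bag has 4 vertices, giving width 3; this decomposition certifies tw(G) ≤ 3. For the lower bound: the 4 vertex sets {1,6,9}, {11}, {12}, {2,5,8,10} are disjoint, each induces a connected subgraph, and every pair is joined by at least one edge of G. Contracting each set to a single vertex therefore yields K_{4} as a minor, and since treewidth is minor-monotone, tw(G) ≥ tw(K_{4}) = 3. Hence tw(G) = 3 exactly.

Treewidth 3.
Bags: B1 = {1, 6, 9, 11}  B2 = {6, 9, 11, 12}  B3 = {9, 10, 11, 12}  B4 = {8, 10, 11, 12}  B5 = {5, 8, 10, 12}  B6 = {2, 5, 8, 10}  B7 = {2, 4, 5, 8}  B8 = {2, 3, 4, 5}  B9 = {2, 3, 4, 7}
Tree: B1–B2, B2–B3, B3–B4, B4–B5, B5–B6, B6–B7, B7–B8, B8–B9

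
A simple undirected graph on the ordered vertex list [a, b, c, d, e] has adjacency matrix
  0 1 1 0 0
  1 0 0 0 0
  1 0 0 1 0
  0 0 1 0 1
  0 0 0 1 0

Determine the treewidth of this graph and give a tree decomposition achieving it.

The largest bag has 2 vertices, giving width 1; this decomposition certifies tw(G) ≤ 1. Any graph with an edge has treewidth ≥ 1, and G has the edge b–a. Therefore the treewidth is 1.

Treewidth 1.
Bags: B1 = {a, b}  B2 = {a, c}  B3 = {c, d}  B4 = {d, e}
Tree: B1–B2, B2–B3, B3–B4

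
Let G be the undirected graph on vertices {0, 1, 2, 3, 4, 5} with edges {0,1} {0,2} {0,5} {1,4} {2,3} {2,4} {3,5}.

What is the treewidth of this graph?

2

A width-2 tree decomposition is:
Bags: B1 = {0, 1, 4}  B2 = {0, 2, 4}  B3 = {0, 2, 5}  B4 = {2, 3, 5}
Tree: B1–B2, B2–B3, B3–B4
Every bag has size at most 3, so the width is 3 − 1 = 2 and tw(G) ≤ 2. The edges 1–4–2–0–1 form a cycle, so G is not a tree and its treewidth is at least 2. Hence tw(G) = 2 exactly.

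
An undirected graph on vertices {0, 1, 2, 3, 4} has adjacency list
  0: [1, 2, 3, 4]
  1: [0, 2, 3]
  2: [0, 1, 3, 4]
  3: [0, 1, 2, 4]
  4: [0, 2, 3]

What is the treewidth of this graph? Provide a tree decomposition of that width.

Every bag has size at most 4, so the width is 4 − 1 = 3 and tw(G) ≤ 3. On the other hand G contains the 4-clique {0, 1, 2, 3}. A clique must lie in a single bag of any decomposition, so no decomposition can have width below 3. The upper and lower bounds meet at 3, so that is the treewidth.

Treewidth 3.
One such decomposition:
Bags: B1 = {0, 2, 3, 4}  B2 = {0, 1, 2, 3}
Tree: B1–B2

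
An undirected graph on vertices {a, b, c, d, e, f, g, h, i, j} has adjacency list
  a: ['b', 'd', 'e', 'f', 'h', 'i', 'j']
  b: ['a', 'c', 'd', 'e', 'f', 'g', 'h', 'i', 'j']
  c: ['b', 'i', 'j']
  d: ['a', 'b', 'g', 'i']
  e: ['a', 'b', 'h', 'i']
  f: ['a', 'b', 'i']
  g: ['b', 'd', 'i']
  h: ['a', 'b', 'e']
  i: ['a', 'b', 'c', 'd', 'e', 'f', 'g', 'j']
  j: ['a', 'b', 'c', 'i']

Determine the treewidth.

A width-3 tree decomposition is:
Bags: B1 = {a, b, d, i}  B2 = {a, b, e, i}  B3 = {a, b, f, i}  B4 = {b, d, g, i}  B5 = {a, b, i, j}  B6 = {a, b, e, h}  B7 = {b, c, i, j}
Tree: B1–B2, B1–B3, B1–B4, B1–B5, B2–B6, B5–B7
Every bag has size at most 4, so the width is 4 − 1 = 3 and tw(G) ≤ 3. On the other hand G contains the 4-clique {a, b, e, h}. A clique must lie in a single bag of any decomposition, so no decomposition can have width below 3. Therefore the treewidth is 3.

3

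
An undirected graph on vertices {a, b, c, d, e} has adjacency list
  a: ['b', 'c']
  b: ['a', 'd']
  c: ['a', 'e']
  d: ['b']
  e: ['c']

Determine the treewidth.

1

A width-1 tree decomposition is:
Bags: B1 = {c, e}  B2 = {a, c}  B3 = {a, b}  B4 = {b, d}
Tree: B1–B2, B2–B3, B3–B4
The largest bag has 2 vertices, giving width 1; this decomposition certifies tw(G) ≤ 1. Since G has at least one edge (e.g. e–c), it is not an edgeless graph, so tw(G) ≥ 1. Combining the bounds, tw(G) = 1.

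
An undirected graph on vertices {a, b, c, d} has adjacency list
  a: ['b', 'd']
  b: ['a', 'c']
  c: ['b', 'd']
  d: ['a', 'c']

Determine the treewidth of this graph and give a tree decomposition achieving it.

Each bag holds 3 vertices, so the decomposition has width 2, which upper-bounds the treewidth. The edges a–d–c–b–a form a cycle, so G is not a tree and its treewidth is at least 2. Hence tw(G) = 2 exactly.

Treewidth 2.
One optimal decomposition is:
Bags: B1 = {a, c, d}  B2 = {a, b, c}
Tree: B1–B2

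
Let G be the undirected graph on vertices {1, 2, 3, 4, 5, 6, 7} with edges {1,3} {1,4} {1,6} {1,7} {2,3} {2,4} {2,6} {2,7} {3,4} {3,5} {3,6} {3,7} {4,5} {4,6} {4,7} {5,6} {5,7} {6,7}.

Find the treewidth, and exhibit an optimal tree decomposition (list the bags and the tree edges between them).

Each bag holds 5 vertices, so the decomposition has width 4, which upper-bounds the treewidth. For the lower bound, the 5 vertices {1, 3, 4, 6, 7} are pairwise adjacent, and any tree decomposition puts a clique entirely inside one bag — forcing width ≥ 4. Therefore the treewidth is 4.

Treewidth 4.
One optimal decomposition is:
Bags: B1 = {3, 4, 5, 6, 7}  B2 = {2, 3, 4, 6, 7}  B3 = {1, 3, 4, 6, 7}
Tree: B1–B2, B2–B3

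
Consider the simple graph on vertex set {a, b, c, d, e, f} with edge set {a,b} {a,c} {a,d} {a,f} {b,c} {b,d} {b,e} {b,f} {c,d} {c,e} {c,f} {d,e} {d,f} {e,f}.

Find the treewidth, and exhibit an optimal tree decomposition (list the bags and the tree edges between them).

Treewidth 4.
One such decomposition:
Bags: B1 = {b, c, d, e, f}  B2 = {a, b, c, d, f}
Tree: B1–B2

Every bag has size at most 5, so the width is 5 − 1 = 4 and tw(G) ≤ 4. For the lower bound, the 5 vertices {b, c, d, e, f} are pairwise adjacent, and any tree decomposition puts a clique entirely inside one bag — forcing width ≥ 4. The upper and lower bounds meet at 4, so that is the treewidth.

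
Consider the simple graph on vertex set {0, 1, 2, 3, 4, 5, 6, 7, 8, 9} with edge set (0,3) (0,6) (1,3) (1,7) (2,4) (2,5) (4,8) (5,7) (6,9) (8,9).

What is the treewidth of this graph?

2

A width-2 tree decomposition is:
Bags: B1 = {0, 6, 9}  B2 = {0, 3, 9}  B3 = {1, 3, 9}  B4 = {1, 7, 9}  B5 = {5, 7, 9}  B6 = {2, 5, 9}  B7 = {2, 4, 9}  B8 = {4, 8, 9}
Tree: B1–B2, B2–B3, B3–B4, B4–B5, B5–B6, B6–B7, B7–B8
The largest bag has 3 vertices, giving width 2; this decomposition certifies tw(G) ≤ 2. The edges 9–6–0–3–1–7–5–2–4–8–9 form a cycle, so G is not a tree and its treewidth is at least 2. Therefore the treewidth is 2.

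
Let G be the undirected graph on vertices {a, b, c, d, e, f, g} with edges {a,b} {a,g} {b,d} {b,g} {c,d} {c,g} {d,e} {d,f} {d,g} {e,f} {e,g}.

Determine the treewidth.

2

A width-2 tree decomposition is:
Bags: B1 = {d, e, g}  B2 = {d, e, f}  B3 = {b, d, g}  B4 = {c, d, g}  B5 = {a, b, g}
Tree: B1–B2, B1–B3, B3–B4, B3–B5
The largest bag has 3 vertices, giving width 2; this decomposition certifies tw(G) ≤ 2. On the other hand G contains the 3-clique {d, e, g}. A clique must lie in a single bag of any decomposition, so no decomposition can have width below 2. Hence tw(G) = 2 exactly.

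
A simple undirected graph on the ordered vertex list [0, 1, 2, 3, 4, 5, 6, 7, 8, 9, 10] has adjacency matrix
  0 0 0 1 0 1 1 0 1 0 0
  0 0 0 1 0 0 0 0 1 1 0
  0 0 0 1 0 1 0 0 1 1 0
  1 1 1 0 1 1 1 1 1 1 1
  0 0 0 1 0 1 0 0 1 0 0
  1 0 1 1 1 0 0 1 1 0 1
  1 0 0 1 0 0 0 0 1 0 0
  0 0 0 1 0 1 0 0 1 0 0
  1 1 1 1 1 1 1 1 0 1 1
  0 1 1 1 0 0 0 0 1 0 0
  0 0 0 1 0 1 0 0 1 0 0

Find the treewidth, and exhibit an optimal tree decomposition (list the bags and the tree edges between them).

Every bag has size at most 4, so the width is 4 − 1 = 3 and tw(G) ≤ 3. On the other hand G contains the 4-clique {1, 3, 8, 9}. A clique must lie in a single bag of any decomposition, so no decomposition can have width below 3. Hence tw(G) = 3 exactly.

Treewidth 3.
One optimal decomposition is:
Bags: B1 = {1, 3, 8, 9}  B2 = {2, 3, 8, 9}  B3 = {2, 3, 5, 8}  B4 = {0, 3, 5, 8}  B5 = {0, 3, 6, 8}  B6 = {3, 5, 8, 10}  B7 = {3, 5, 7, 8}  B8 = {3, 4, 5, 8}
Tree: B1–B2, B2–B3, B3–B4, B4–B5, B4–B6, B6–B7, B4–B8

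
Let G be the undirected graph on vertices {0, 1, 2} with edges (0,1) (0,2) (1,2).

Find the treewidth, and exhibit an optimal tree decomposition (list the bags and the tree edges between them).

A single bag containing all 3 vertices is trivially a valid decomposition of width 2. On the other hand G contains the 3-clique {0, 1, 2}. A clique must lie in a single bag of any decomposition, so no decomposition can have width below 2. The upper and lower bounds meet at 2, so that is the treewidth.

Treewidth 2.
Bags: B1 = {0, 1, 2}
Tree: (single bag)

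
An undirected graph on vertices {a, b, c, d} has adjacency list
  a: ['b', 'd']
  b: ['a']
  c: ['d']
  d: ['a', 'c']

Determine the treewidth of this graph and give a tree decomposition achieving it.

Every bag has size at most 2, so the width is 2 − 1 = 1 and tw(G) ≤ 1. Since G has at least one edge (e.g. c–d), it is not an edgeless graph, so tw(G) ≥ 1. The upper and lower bounds meet at 1, so that is the treewidth.

Treewidth 1.
One such decomposition:
Bags: B1 = {c, d}  B2 = {a, d}  B3 = {a, b}
Tree: B1–B2, B2–B3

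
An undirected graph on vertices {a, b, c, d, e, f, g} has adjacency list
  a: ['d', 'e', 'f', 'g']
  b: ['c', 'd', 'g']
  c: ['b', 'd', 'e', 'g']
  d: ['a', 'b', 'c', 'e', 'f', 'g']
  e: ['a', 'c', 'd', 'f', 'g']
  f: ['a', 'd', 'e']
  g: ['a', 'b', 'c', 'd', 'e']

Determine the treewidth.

3

A width-3 tree decomposition is:
Bags: B1 = {c, d, e, g}  B2 = {a, d, e, g}  B3 = {a, d, e, f}  B4 = {b, c, d, g}
Tree: B1–B2, B2–B3, B1–B4
Every bag has size at most 4, so the width is 4 − 1 = 3 and tw(G) ≤ 3. For the lower bound, the 4 vertices {c, d, e, g} are pairwise adjacent, and any tree decomposition puts a clique entirely inside one bag — forcing width ≥ 3. Combining the bounds, tw(G) = 3.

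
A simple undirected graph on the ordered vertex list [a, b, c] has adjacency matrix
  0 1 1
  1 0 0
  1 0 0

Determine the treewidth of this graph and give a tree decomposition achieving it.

Treewidth 1.
One such decomposition:
Bags: B1 = {a, b}  B2 = {a, c}
Tree: B1–B2

Each bag holds 2 vertices, so the decomposition has width 1, which upper-bounds the treewidth. G has an edge, so its treewidth is at least 1. The upper and lower bounds meet at 1, so that is the treewidth.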